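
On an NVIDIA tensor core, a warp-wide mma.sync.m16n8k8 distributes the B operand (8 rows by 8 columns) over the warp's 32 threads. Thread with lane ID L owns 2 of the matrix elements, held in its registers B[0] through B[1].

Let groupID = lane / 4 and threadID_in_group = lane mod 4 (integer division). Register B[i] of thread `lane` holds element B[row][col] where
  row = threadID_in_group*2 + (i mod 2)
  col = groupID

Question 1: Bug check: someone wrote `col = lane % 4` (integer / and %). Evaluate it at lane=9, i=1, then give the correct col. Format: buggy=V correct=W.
buggy=1 correct=2

`lane % 4`[9,1]->1
lane 9->9/4=2, 9 mod 4=1
i=1  r:2·1+1->3  c:2
col: 1 vs 2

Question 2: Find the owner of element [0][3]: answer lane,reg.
12,0

c:3=>grp=3  r:0=>tig=0,lo=0
L=3*4+0=12  i=0=0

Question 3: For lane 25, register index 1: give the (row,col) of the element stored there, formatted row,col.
25: g=6,t=1
[1] (1*2+1,6) = (3,6)

3,6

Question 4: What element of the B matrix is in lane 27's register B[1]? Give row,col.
L=27->gid=27>>2=6, tid=27&3=3
[1]->row 3·2+1=7  col gid=6

7,6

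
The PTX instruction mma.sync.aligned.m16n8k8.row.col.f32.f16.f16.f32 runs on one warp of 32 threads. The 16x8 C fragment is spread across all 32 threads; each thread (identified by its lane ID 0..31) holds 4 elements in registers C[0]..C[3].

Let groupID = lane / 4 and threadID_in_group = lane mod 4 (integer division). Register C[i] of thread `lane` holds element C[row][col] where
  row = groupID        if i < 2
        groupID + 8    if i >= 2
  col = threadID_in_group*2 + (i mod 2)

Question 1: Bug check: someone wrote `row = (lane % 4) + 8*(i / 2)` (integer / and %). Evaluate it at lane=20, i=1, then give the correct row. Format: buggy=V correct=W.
buggy=0 correct=5

`(lane % 4) + 8*(i / 2)`[20,1]→0
lane 20→20/4=5, 20 mod 4=0
i=1  r:5+0→5  c:2·0+1→1
row: 0 vs 5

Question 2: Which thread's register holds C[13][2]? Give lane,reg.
21,2

r: 13->gid=5,r8=1  c: 2->tid=1,i&1=0
L=5*4+1=21  i=1*2+0=2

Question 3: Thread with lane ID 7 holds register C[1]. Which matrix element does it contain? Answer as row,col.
1,7

lane 7->7/4=1, 7 mod 4=3
i=1  r:1+0->1  c:2·3+1->7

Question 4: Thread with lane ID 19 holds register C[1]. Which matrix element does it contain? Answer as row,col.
lane 19->19/4=4, 19 mod 4=3
i=1  r:4+0->4  c:2·3+1->7

4,7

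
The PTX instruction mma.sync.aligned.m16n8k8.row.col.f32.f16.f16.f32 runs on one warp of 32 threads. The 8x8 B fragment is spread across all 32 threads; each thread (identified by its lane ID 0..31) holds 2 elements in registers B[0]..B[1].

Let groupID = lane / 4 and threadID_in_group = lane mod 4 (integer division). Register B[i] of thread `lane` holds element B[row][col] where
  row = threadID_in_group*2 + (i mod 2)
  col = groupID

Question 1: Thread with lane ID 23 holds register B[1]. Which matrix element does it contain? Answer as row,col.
7,5

lane 23: g=5 (23/4), t=3 (23%4)
i=1: r=3*2+1=7, c=g=5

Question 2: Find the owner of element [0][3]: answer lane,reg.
c=3⇒gr=3  r=0⇒th=0,odd=0
L=3*4+0=12  i=0=0

12,0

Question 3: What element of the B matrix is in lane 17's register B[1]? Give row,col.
lane 17: gid=4 (17/4), tid=1 (17%4)
i=1: r=1*2+1=3, c=gid=4

3,4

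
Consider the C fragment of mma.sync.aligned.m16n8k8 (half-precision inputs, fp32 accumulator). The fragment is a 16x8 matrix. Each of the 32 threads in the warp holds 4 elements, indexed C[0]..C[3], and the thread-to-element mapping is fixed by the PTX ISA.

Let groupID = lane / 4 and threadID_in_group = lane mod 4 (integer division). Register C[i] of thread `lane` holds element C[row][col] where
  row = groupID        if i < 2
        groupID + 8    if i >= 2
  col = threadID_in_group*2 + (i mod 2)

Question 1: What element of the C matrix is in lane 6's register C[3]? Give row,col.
lane 6->6/4=1, 6 mod 4=2
i=3  r:1+8->9  c:2·2+1->5

9,5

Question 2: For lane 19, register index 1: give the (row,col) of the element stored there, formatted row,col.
4,7

lane 19=>19/4=4, 19 mod 4=3
i=1  r:4+0=>4  c:2·3+1=>7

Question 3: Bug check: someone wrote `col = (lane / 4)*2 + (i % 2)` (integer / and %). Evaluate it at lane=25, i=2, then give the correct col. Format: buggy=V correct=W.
`(lane / 4)*2 + (i % 2)`[25,2]->12
L=25->g=25>>2=6, t=25&3=1
[2]->row 6+8=14  col 1·2+0=2
col: 12 vs 2

buggy=12 correct=2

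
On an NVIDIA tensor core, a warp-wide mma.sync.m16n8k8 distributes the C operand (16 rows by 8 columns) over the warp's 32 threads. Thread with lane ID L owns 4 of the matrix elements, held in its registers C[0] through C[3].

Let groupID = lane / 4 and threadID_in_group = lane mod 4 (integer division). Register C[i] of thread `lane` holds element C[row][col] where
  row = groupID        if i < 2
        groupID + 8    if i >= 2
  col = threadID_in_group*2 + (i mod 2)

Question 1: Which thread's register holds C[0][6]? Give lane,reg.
r=0→G=0,rhi=0  c=6→T=3,p=0
L=0*4+3=3  i=0*2+0=0

3,0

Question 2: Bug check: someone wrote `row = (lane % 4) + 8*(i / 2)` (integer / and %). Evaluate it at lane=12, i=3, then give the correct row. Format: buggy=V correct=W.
`(lane % 4) + 8*(i / 2)`[12,3]->8
12: gid=3,tid=0
[3] (3+8,0*2+1) = (11,1)
row: 8 vs 11

buggy=8 correct=11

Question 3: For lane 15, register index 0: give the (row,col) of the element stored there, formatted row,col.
3,6

lane 15: G=3 (15/4), T=3 (15%4)
i=0: r=3+0=3, c=3*2+0=6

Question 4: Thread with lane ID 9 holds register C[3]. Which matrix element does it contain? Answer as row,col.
10,3

lane 9=>9/4=2, 9 mod 4=1
i=3  r:2+8=>10  c:2·1+1=>3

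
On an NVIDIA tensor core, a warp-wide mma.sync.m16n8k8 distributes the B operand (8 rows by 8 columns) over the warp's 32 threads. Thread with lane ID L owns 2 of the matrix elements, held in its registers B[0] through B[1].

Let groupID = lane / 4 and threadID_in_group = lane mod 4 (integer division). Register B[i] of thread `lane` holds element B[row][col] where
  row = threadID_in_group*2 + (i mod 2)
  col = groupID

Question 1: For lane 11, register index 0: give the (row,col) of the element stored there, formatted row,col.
6,2

lane 11: gid=2 (11/4), tid=3 (11%4)
i=0: r=3*2+0=6, c=gid=2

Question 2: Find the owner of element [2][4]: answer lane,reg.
17,0

c:4=>grp=4  r:2=>tig=1,lo=0
L=4*4+1=17  i=0=0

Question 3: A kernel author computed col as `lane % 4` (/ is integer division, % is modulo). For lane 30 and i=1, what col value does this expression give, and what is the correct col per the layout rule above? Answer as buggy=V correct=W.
`lane % 4`[30,1]=>2
30: grp=7,tig=2
[1] (2*2+1,7) = (5,7)
col: 2 vs 7

buggy=2 correct=7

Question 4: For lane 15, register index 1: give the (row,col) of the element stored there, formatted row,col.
L=15->gid=15>>2=3, tid=15&3=3
[1]->row 3·2+1=7  col gid=3

7,3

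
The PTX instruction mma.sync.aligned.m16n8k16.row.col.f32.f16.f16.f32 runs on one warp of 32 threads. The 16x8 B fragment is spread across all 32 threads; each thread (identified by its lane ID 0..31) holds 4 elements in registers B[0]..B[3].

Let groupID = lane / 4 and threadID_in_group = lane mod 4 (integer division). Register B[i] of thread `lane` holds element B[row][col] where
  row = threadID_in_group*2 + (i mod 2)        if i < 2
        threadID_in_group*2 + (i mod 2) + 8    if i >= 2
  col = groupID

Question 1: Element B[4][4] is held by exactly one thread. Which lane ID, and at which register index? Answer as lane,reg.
18,0

c:4=>grp=4  r:4=>rB=0,tig=2,lo=0
L=4*4+2=18  i=0*2+0=0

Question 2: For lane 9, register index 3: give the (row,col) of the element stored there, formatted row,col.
L=9=>grp=9>>2=2, tig=9&3=1
[3]=>row 1·2+1+8=11  col grp=2

11,2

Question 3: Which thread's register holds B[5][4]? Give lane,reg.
c=4→G=4  r=5→rhi=0,T=2,p=1
L=4*4+2=18  i=0*2+1=1

18,1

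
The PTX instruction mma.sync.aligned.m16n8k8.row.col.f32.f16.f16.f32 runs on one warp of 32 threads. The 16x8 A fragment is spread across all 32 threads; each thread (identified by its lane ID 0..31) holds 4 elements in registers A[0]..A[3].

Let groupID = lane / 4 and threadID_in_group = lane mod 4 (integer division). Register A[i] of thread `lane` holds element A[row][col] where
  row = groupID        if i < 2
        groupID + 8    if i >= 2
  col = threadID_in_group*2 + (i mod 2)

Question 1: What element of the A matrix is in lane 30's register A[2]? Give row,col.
lane 30: G=7 (30/4), T=2 (30%4)
i=2: r=7+8=15, c=2*2+0=4

15,4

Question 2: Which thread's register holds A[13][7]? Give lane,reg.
r=13→G=5,rhi=1  c=7→T=3,p=1
L=5*4+3=23  i=1*2+1=3

23,3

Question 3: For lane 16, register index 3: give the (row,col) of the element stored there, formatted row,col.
12,1

L=16->g=16>>2=4, t=16&3=0
[3]->row 4+8=12  col 0·2+1=1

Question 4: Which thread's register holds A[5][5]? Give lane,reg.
22,1

r=5⇒gr=5,Rb=0  c=5⇒th=2,odd=1
L=5*4+2=22  i=0*2+1=1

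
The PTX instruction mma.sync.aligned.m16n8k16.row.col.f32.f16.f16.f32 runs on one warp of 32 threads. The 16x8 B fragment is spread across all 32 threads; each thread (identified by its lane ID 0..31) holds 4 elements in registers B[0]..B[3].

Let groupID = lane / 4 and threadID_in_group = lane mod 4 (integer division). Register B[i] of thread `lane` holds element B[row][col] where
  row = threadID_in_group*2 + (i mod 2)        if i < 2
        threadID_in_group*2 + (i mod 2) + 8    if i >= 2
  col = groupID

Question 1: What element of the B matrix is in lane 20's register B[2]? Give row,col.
lane 20: gr=5 (20/4), th=0 (20%4)
i=2: r=0*2+0+8=8, c=gr=5

8,5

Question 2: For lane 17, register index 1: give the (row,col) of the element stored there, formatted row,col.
3,4

lane 17→17/4=4, 17 mod 4=1
i=1  r:2·1+1+0→3  c:4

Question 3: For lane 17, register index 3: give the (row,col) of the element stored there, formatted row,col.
11,4

lane 17: gr=4 (17/4), th=1 (17%4)
i=3: r=1*2+1+8=11, c=gr=4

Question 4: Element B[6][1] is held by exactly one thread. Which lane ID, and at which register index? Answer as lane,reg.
7,0

c=1->g=1  r=6->rb=0,t=3,b0=0
L=1*4+3=7  i=0*2+0=0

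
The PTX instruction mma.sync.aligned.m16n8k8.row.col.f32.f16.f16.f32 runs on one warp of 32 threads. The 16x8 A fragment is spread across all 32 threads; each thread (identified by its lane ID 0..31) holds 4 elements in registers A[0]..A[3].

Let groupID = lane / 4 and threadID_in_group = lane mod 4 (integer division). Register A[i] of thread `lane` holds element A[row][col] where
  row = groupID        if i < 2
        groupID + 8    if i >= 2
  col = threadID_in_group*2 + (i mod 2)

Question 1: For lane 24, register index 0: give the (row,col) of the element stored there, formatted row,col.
24: grp=6,tig=0
[0] (6+0,0*2+0) = (6,0)

6,0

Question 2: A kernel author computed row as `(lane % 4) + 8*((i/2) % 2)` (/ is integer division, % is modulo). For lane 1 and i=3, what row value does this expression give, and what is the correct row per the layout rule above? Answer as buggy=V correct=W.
`(lane % 4) + 8*((i/2) % 2)`[1,3]→9
L=1→G=1>>2=0, T=1&3=1
[3]→row 0+8=8  col 1·2+1=3
row: 9 vs 8

buggy=9 correct=8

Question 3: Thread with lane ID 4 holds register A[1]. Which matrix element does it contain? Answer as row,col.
lane 4: grp=1 (4/4), tig=0 (4%4)
i=1: r=1+0=1, c=0*2+1=1

1,1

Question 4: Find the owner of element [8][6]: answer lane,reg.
r=8⇒gr=0,Rb=1  c=6⇒th=3,odd=0
L=0*4+3=3  i=1*2+0=2

3,2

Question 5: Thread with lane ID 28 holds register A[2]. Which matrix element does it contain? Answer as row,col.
15,0

lane 28: g=7 (28/4), t=0 (28%4)
i=2: r=7+8=15, c=0*2+0=0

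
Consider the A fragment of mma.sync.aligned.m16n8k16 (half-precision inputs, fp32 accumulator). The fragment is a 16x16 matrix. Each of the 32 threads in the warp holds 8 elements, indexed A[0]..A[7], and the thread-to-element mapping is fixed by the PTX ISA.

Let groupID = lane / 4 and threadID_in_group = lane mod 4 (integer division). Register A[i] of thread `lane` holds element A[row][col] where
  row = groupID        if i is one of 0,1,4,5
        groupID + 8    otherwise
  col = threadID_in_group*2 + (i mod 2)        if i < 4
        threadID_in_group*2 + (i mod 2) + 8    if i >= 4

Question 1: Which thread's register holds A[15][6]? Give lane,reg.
31,2

r:15=>grp=7,rB=1  c:6=>cB=0,tig=3,lo=0
L=7*4+3=31  i=0*4+1*2+0=2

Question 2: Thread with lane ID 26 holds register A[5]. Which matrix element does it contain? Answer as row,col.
6,13

lane 26: grp=6 (26/4), tig=2 (26%4)
i=5: r=6+0=6, c=2*2+1+8=13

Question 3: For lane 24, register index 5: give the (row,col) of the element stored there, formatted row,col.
lane 24→24/4=6, 24 mod 4=0
i=5  r:6+0→6  c:2·0+1+8→9

6,9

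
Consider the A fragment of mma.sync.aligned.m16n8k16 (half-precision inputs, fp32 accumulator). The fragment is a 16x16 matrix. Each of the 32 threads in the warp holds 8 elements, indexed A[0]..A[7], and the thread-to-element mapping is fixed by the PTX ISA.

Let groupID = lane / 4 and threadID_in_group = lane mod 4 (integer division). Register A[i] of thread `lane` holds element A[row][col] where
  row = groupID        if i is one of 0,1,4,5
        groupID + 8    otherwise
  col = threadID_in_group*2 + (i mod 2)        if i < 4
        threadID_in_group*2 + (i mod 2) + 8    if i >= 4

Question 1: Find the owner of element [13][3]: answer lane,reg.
21,3

r=13⇒gr=5,Rb=1  c=3⇒Cb=0,th=1,odd=1
L=5*4+1=21  i=0*4+1*2+1=3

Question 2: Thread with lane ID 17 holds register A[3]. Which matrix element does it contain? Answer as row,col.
12,3

lane 17: G=4 (17/4), T=1 (17%4)
i=3: r=4+8=12, c=1*2+1+0=3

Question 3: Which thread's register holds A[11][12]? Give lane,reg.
r=11⇒gr=3,Rb=1  c=12⇒Cb=1,th=2,odd=0
L=3*4+2=14  i=1*4+1*2+0=6

14,6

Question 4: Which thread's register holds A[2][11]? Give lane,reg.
9,5

r=2->g=2,rb=0  c=11->cb=1,t=1,b0=1
L=2*4+1=9  i=1*4+0*2+1=5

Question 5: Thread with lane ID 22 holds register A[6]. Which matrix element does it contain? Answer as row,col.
22: gr=5,th=2
[6] (5+8,2*2+0+8) = (13,12)

13,12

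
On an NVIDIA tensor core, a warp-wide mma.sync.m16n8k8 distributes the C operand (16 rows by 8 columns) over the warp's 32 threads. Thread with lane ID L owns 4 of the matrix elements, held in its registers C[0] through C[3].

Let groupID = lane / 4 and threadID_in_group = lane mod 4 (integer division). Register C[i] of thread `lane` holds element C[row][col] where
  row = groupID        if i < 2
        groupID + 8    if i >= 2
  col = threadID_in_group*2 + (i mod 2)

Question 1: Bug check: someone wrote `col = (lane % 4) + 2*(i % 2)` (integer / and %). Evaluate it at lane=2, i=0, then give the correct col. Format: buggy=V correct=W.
`(lane % 4) + 2*(i % 2)`[2,0]→2
lane 2: G=0 (2/4), T=2 (2%4)
i=0: r=0+0=0, c=2*2+0=4
col: 2 vs 4

buggy=2 correct=4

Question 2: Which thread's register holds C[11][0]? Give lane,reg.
r=11->g=3,rb=1  c=0->t=0,b0=0
L=3*4+0=12  i=1*2+0=2

12,2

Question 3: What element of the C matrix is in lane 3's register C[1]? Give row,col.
0,7

L=3=>grp=3>>2=0, tig=3&3=3
[1]=>row 0+0=0  col 3·2+1=7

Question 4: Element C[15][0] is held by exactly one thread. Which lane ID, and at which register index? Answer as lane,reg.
28,2

r=15→G=7,rhi=1  c=0→T=0,p=0
L=7*4+0=28  i=1*2+0=2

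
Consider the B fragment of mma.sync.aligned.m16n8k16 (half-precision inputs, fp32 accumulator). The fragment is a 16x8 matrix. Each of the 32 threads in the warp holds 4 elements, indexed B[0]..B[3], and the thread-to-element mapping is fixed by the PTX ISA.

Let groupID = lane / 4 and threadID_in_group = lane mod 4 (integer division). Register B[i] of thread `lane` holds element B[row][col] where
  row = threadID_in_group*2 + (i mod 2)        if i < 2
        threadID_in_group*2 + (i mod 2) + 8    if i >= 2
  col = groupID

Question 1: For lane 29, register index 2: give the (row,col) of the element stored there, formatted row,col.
10,7

lane 29=>29/4=7, 29 mod 4=1
i=2  r:2·1+0+8=>10  c:7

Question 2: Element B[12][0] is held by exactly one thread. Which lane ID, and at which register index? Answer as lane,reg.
c:0=>grp=0  r:12=>rB=1,tig=2,lo=0
L=0*4+2=2  i=1*2+0=2

2,2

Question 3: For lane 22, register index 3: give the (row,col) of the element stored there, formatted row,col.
lane 22⇒22/4=5, 22 mod 4=2
i=3  r:2·2+1+8⇒13  c:5

13,5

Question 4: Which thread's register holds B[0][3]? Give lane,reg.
c:3=>grp=3  r:0=>rB=0,tig=0,lo=0
L=3*4+0=12  i=0*2+0=0

12,0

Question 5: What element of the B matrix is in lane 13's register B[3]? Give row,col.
13: G=3,T=1
[3] (1*2+1+8,3) = (11,3)

11,3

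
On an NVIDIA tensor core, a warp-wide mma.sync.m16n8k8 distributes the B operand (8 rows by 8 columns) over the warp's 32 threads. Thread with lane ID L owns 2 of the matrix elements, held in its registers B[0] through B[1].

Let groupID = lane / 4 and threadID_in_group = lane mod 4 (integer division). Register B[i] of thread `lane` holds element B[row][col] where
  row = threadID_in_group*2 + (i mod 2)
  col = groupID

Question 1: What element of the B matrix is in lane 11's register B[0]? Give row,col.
lane 11: g=2 (11/4), t=3 (11%4)
i=0: r=3*2+0=6, c=g=2

6,2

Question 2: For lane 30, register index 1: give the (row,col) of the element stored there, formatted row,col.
5,7

30: gr=7,th=2
[1] (2*2+1,7) = (5,7)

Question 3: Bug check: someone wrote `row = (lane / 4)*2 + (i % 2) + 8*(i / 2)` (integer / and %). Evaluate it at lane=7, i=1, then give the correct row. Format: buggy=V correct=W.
`(lane / 4)*2 + (i % 2) + 8*(i / 2)`[7,1]->3
lane 7->7/4=1, 7 mod 4=3
i=1  r:2·3+1->7  c:1
row: 3 vs 7

buggy=3 correct=7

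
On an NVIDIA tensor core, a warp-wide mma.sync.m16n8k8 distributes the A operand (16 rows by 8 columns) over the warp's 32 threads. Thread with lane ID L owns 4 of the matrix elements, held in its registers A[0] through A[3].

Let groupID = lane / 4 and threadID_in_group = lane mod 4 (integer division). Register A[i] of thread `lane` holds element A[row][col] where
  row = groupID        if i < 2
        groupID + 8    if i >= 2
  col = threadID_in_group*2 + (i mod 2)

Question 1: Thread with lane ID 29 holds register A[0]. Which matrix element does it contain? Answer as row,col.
L=29⇒gr=29>>2=7, th=29&3=1
[0]⇒row 7+0=7  col 1·2+0=2

7,2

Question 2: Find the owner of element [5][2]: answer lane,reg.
r=5→G=5,rhi=0  c=2→T=1,p=0
L=5*4+1=21  i=0*2+0=0

21,0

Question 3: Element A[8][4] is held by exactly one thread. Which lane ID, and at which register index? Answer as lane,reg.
2,2

r=8->g=0,rb=1  c=4->t=2,b0=0
L=0*4+2=2  i=1*2+0=2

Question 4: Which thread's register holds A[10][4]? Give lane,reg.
r=10->g=2,rb=1  c=4->t=2,b0=0
L=2*4+2=10  i=1*2+0=2

10,2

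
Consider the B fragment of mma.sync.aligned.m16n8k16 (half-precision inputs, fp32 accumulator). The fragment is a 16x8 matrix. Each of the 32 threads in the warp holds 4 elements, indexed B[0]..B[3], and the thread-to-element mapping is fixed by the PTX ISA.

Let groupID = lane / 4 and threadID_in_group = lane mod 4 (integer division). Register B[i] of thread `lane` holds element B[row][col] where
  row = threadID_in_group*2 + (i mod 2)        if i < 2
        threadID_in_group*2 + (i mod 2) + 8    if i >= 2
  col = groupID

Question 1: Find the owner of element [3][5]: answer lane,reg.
21,1

c=5⇒gr=5  r=3⇒Rb=0,th=1,odd=1
L=5*4+1=21  i=0*2+1=1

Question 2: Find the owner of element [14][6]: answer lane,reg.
c=6→G=6  r=14→rhi=1,T=3,p=0
L=6*4+3=27  i=1*2+0=2

27,2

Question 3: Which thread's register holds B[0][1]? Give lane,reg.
4,0

c=1->g=1  r=0->rb=0,t=0,b0=0
L=1*4+0=4  i=0*2+0=0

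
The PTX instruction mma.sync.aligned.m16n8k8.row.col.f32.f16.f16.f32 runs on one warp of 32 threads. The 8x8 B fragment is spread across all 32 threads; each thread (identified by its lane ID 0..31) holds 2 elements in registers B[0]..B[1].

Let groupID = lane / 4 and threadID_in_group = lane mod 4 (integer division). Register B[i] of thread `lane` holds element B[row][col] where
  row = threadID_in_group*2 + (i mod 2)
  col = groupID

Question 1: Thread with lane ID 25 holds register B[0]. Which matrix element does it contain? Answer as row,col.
lane 25: G=6 (25/4), T=1 (25%4)
i=0: r=1*2+0=2, c=G=6

2,6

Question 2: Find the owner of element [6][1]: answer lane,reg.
7,0

c:1=>grp=1  r:6=>tig=3,lo=0
L=1*4+3=7  i=0=0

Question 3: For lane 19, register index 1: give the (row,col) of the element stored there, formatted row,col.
lane 19=>19/4=4, 19 mod 4=3
i=1  r:2·3+1=>7  c:4

7,4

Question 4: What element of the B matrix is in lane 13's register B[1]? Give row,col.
3,3

lane 13⇒13/4=3, 13 mod 4=1
i=1  r:2·1+1⇒3  c:3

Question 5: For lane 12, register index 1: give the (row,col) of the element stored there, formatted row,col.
L=12→G=12>>2=3, T=12&3=0
[1]→row 0·2+1=1  col G=3

1,3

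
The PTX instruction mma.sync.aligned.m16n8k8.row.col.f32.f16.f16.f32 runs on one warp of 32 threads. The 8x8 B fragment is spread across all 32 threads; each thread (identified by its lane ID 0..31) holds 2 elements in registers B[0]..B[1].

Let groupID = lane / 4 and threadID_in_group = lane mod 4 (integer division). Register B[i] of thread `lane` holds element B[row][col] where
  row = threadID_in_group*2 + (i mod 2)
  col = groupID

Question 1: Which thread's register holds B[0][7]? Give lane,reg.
c: 7->gid=7  r: 0->tid=0,i&1=0
L=7*4+0=28  i=0=0

28,0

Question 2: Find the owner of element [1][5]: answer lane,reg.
c=5→G=5  r=1→T=0,p=1
L=5*4+0=20  i=1=1

20,1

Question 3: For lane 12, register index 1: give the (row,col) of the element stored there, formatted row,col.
12: g=3,t=0
[1] (0*2+1,3) = (1,3)

1,3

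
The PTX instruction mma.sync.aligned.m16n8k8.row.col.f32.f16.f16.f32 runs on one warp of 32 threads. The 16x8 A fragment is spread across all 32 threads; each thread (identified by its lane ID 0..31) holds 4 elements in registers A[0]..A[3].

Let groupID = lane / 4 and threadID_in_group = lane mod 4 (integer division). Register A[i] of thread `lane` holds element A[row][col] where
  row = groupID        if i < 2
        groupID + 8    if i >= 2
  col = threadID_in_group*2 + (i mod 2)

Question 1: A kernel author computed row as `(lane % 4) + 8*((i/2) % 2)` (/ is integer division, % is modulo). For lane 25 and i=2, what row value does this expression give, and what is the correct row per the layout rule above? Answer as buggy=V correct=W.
buggy=9 correct=14

`(lane % 4) + 8*((i/2) % 2)`[25,2]->9
25: g=6,t=1
[2] (6+8,1*2+0) = (14,2)
row: 9 vs 14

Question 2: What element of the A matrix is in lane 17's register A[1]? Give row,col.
4,3

lane 17: g=4 (17/4), t=1 (17%4)
i=1: r=4+0=4, c=1*2+1=3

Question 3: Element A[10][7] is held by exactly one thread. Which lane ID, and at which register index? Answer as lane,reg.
11,3

r: 10->gid=2,r8=1  c: 7->tid=3,i&1=1
L=2*4+3=11  i=1*2+1=3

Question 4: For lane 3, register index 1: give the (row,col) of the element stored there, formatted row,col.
0,7

3: gid=0,tid=3
[1] (0+0,3*2+1) = (0,7)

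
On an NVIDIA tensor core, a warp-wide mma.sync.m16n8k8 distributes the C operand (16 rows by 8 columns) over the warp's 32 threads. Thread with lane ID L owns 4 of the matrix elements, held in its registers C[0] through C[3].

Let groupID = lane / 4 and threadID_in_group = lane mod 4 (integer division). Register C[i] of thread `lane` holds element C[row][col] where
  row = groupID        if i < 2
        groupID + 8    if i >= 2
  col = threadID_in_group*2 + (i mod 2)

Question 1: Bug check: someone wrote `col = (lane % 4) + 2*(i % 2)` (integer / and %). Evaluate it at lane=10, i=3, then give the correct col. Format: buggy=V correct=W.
buggy=4 correct=5

`(lane % 4) + 2*(i % 2)`[10,3]⇒4
10: gr=2,th=2
[3] (2+8,2*2+1) = (10,5)
col: 4 vs 5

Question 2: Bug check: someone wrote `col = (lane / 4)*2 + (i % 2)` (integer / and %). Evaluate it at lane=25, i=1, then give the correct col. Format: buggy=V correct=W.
buggy=13 correct=3

`(lane / 4)*2 + (i % 2)`[25,1]->13
L=25->gid=25>>2=6, tid=25&3=1
[1]->row 6+0=6  col 1·2+1=3
col: 13 vs 3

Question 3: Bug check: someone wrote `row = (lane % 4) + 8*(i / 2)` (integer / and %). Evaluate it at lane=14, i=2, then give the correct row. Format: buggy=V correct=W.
`(lane % 4) + 8*(i / 2)`[14,2]=>10
lane 14: grp=3 (14/4), tig=2 (14%4)
i=2: r=3+8=11, c=2*2+0=4
row: 10 vs 11

buggy=10 correct=11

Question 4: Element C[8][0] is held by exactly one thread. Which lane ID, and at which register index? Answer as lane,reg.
0,2

r=8->g=0,rb=1  c=0->t=0,b0=0
L=0*4+0=0  i=1*2+0=2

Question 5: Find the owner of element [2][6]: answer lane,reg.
r: 2->gid=2,r8=0  c: 6->tid=3,i&1=0
L=2*4+3=11  i=0*2+0=0

11,0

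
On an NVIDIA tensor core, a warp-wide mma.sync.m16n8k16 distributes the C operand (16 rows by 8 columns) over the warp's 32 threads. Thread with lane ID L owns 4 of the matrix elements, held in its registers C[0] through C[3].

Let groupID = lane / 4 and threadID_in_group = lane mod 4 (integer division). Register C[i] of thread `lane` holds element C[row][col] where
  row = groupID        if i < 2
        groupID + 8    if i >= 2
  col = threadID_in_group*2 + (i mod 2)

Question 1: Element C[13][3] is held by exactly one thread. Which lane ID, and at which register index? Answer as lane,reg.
21,3

r: 13->gid=5,r8=1  c: 3->tid=1,i&1=1
L=5*4+1=21  i=1*2+1=3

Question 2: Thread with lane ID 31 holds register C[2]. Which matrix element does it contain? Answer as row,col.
lane 31⇒31/4=7, 31 mod 4=3
i=2  r:7+8⇒15  c:2·3+0⇒6

15,6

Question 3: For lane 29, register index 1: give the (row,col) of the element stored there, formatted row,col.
lane 29: grp=7 (29/4), tig=1 (29%4)
i=1: r=7+0=7, c=1*2+1=3

7,3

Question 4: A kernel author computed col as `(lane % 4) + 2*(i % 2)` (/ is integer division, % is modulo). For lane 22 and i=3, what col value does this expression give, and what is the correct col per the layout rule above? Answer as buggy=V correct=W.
buggy=4 correct=5

`(lane % 4) + 2*(i % 2)`[22,3]⇒4
lane 22⇒22/4=5, 22 mod 4=2
i=3  r:5+8⇒13  c:2·2+1⇒5
col: 4 vs 5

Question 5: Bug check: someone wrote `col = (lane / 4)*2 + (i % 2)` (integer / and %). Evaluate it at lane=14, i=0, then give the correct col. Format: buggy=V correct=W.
buggy=6 correct=4

`(lane / 4)*2 + (i % 2)`[14,0]→6
lane 14: G=3 (14/4), T=2 (14%4)
i=0: r=3+0=3, c=2*2+0=4
col: 6 vs 4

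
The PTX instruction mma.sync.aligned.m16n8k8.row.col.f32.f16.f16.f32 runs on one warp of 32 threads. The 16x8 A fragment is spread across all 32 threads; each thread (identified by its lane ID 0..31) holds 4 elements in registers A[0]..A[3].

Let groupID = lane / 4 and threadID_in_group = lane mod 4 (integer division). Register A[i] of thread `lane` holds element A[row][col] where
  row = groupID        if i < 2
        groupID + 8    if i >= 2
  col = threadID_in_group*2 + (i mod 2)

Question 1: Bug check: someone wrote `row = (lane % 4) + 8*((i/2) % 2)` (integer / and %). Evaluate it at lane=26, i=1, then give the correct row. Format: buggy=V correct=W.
`(lane % 4) + 8*((i/2) % 2)`[26,1]⇒2
lane 26: gr=6 (26/4), th=2 (26%4)
i=1: r=6+0=6, c=2*2+1=5
row: 2 vs 6

buggy=2 correct=6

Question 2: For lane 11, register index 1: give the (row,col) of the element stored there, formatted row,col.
lane 11→11/4=2, 11 mod 4=3
i=1  r:2+0→2  c:2·3+1→7

2,7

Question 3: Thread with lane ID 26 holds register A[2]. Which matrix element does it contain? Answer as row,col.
lane 26: G=6 (26/4), T=2 (26%4)
i=2: r=6+8=14, c=2*2+0=4

14,4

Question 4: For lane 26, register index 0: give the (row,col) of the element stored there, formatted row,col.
lane 26→26/4=6, 26 mod 4=2
i=0  r:6+0→6  c:2·2+0→4

6,4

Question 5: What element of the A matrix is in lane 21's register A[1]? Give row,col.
5,3

lane 21→21/4=5, 21 mod 4=1
i=1  r:5+0→5  c:2·1+1→3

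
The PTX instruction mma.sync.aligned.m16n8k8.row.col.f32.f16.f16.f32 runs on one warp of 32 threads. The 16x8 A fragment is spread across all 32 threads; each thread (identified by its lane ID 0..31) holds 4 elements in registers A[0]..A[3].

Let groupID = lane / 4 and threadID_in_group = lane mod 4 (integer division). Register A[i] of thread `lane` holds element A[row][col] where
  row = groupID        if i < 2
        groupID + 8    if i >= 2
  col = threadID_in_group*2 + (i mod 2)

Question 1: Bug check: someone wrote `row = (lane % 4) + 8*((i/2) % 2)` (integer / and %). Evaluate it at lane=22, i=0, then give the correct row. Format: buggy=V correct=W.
`(lane % 4) + 8*((i/2) % 2)`[22,0]=>2
lane 22=>22/4=5, 22 mod 4=2
i=0  r:5+0=>5  c:2·2+0=>4
row: 2 vs 5

buggy=2 correct=5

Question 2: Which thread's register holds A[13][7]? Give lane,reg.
23,3

r: 13->gid=5,r8=1  c: 7->tid=3,i&1=1
L=5*4+3=23  i=1*2+1=3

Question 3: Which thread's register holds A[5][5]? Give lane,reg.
22,1

r=5->g=5,rb=0  c=5->t=2,b0=1
L=5*4+2=22  i=0*2+1=1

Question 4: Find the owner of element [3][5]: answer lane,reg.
14,1

r=3→G=3,rhi=0  c=5→T=2,p=1
L=3*4+2=14  i=0*2+1=1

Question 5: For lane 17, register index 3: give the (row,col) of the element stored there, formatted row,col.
L=17=>grp=17>>2=4, tig=17&3=1
[3]=>row 4+8=12  col 1·2+1=3

12,3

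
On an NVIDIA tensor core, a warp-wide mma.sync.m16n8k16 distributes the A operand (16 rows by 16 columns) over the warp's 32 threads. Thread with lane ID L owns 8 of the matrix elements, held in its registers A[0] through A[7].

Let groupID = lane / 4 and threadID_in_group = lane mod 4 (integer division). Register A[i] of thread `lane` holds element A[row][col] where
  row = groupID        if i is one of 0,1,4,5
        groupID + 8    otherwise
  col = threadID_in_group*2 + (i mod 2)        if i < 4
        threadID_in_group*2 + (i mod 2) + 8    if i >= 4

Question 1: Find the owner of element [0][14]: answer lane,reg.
r: 0->gid=0,r8=0  c: 14->c8=1,tid=3,i&1=0
L=0*4+3=3  i=1*4+0*2+0=4

3,4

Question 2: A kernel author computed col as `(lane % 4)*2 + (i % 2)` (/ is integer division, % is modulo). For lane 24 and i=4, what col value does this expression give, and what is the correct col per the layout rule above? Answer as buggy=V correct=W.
buggy=0 correct=8

`(lane % 4)*2 + (i % 2)`[24,4]->0
lane 24: g=6 (24/4), t=0 (24%4)
i=4: r=6+0=6, c=0*2+0+8=8
col: 0 vs 8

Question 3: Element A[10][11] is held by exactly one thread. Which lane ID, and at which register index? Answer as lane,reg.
9,7

r: 10->gid=2,r8=1  c: 11->c8=1,tid=1,i&1=1
L=2*4+1=9  i=1*4+1*2+1=7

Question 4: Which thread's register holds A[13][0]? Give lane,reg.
r: 13->gid=5,r8=1  c: 0->c8=0,tid=0,i&1=0
L=5*4+0=20  i=0*4+1*2+0=2

20,2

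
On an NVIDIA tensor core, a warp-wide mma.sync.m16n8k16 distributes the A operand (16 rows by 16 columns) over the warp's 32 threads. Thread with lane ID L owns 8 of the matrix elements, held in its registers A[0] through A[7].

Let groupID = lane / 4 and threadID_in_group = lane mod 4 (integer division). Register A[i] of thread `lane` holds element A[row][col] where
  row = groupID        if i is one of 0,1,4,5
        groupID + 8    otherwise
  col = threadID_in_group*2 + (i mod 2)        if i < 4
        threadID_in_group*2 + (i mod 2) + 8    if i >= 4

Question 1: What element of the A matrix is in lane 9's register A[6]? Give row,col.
10,10

lane 9=>9/4=2, 9 mod 4=1
i=6  r:2+8=>10  c:2·1+0+8=>10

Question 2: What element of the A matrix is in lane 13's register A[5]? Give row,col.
lane 13: g=3 (13/4), t=1 (13%4)
i=5: r=3+0=3, c=1*2+1+8=11

3,11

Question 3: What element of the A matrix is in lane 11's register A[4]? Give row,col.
2,14

lane 11: g=2 (11/4), t=3 (11%4)
i=4: r=2+0=2, c=3*2+0+8=14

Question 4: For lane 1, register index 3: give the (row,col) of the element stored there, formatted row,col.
8,3

L=1⇒gr=1>>2=0, th=1&3=1
[3]⇒row 0+8=8  col 1·2+1+0=3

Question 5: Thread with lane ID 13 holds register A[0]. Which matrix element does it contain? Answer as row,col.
13: gr=3,th=1
[0] (3+0,1*2+0+0) = (3,2)

3,2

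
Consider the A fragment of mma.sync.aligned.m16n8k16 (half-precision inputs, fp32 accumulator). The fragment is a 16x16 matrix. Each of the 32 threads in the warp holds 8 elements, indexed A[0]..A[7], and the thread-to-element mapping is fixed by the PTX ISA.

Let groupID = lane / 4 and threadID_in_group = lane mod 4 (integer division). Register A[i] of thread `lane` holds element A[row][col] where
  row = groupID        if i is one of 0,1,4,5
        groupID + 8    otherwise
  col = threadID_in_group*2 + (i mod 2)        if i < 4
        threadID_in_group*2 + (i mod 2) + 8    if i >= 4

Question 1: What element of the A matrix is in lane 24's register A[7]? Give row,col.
lane 24->24/4=6, 24 mod 4=0
i=7  r:6+8->14  c:2·0+1+8->9

14,9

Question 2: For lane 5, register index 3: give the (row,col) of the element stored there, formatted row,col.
9,3

L=5->gid=5>>2=1, tid=5&3=1
[3]->row 1+8=9  col 1·2+1+0=3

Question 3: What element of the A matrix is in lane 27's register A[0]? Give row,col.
6,6

L=27=>grp=27>>2=6, tig=27&3=3
[0]=>row 6+0=6  col 3·2+0+0=6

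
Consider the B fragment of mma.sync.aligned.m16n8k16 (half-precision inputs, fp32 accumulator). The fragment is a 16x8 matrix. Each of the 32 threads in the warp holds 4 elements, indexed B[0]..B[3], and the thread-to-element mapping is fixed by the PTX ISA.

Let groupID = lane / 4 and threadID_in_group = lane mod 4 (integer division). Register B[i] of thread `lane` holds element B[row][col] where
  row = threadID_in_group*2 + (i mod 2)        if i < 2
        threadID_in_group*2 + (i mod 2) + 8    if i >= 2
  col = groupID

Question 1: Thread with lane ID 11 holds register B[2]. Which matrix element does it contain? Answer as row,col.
14,2

lane 11: g=2 (11/4), t=3 (11%4)
i=2: r=3*2+0+8=14, c=g=2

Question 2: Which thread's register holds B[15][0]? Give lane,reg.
c=0⇒gr=0  r=15⇒Rb=1,th=3,odd=1
L=0*4+3=3  i=1*2+1=3

3,3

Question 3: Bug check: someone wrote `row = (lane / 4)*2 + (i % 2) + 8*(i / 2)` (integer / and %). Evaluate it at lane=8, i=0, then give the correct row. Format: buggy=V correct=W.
`(lane / 4)*2 + (i % 2) + 8*(i / 2)`[8,0]⇒4
L=8⇒gr=8>>2=2, th=8&3=0
[0]⇒row 0·2+0+0=0  col gr=2
row: 4 vs 0

buggy=4 correct=0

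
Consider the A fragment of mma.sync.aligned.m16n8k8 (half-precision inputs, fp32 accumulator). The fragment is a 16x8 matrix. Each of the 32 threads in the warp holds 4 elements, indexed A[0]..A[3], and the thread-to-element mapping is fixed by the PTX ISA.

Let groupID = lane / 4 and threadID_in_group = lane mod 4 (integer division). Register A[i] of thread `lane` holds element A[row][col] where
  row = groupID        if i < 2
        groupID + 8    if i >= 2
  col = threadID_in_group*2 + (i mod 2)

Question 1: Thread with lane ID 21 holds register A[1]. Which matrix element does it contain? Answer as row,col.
L=21->g=21>>2=5, t=21&3=1
[1]->row 5+0=5  col 1·2+1=3

5,3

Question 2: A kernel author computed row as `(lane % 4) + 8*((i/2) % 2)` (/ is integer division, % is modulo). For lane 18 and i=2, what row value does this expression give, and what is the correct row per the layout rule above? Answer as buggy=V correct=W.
`(lane % 4) + 8*((i/2) % 2)`[18,2]⇒10
lane 18⇒18/4=4, 18 mod 4=2
i=2  r:4+8⇒12  c:2·2+0⇒4
row: 10 vs 12

buggy=10 correct=12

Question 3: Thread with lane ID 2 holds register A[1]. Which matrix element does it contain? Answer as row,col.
lane 2=>2/4=0, 2 mod 4=2
i=1  r:0+0=>0  c:2·2+1=>5

0,5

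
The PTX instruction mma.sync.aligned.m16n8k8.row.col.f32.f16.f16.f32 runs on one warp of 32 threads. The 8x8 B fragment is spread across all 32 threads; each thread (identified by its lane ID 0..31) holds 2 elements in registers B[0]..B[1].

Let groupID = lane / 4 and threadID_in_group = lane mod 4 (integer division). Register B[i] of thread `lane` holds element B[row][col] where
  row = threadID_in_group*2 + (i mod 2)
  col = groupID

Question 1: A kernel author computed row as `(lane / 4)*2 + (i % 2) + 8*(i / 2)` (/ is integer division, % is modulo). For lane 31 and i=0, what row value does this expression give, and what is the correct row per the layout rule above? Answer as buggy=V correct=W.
buggy=14 correct=6

`(lane / 4)*2 + (i % 2) + 8*(i / 2)`[31,0]⇒14
lane 31: gr=7 (31/4), th=3 (31%4)
i=0: r=3*2+0=6, c=gr=7
row: 14 vs 6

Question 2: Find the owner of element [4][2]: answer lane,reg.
10,0

c: 2->gid=2  r: 4->tid=2,i&1=0
L=2*4+2=10  i=0=0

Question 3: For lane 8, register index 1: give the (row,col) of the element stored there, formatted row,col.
1,2

lane 8=>8/4=2, 8 mod 4=0
i=1  r:2·0+1=>1  c:2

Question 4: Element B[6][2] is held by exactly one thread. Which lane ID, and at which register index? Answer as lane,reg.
11,0

c: 2->gid=2  r: 6->tid=3,i&1=0
L=2*4+3=11  i=0=0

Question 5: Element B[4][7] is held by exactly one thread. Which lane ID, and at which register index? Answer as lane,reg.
c:7=>grp=7  r:4=>tig=2,lo=0
L=7*4+2=30  i=0=0

30,0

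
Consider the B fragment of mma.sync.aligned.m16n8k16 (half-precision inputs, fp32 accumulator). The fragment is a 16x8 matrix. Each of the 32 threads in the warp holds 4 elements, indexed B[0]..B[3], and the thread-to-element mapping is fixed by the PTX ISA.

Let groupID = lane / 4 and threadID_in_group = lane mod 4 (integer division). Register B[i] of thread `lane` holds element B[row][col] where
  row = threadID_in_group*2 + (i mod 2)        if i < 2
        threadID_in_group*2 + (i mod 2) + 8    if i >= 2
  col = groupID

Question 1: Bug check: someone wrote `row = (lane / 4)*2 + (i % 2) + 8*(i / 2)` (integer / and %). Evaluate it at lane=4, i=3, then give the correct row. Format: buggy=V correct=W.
buggy=11 correct=9

`(lane / 4)*2 + (i % 2) + 8*(i / 2)`[4,3]⇒11
lane 4⇒4/4=1, 4 mod 4=0
i=3  r:2·0+1+8⇒9  c:1
row: 11 vs 9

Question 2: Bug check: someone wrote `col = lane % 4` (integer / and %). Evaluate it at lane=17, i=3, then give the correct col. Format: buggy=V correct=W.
buggy=1 correct=4

`lane % 4`[17,3]⇒1
17: gr=4,th=1
[3] (1*2+1+8,4) = (11,4)
col: 1 vs 4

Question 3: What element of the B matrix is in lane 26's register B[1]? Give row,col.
lane 26: G=6 (26/4), T=2 (26%4)
i=1: r=2*2+1+0=5, c=G=6

5,6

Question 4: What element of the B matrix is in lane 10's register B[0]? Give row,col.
lane 10->10/4=2, 10 mod 4=2
i=0  r:2·2+0+0->4  c:2

4,2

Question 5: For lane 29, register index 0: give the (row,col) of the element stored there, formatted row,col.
lane 29→29/4=7, 29 mod 4=1
i=0  r:2·1+0+0→2  c:7

2,7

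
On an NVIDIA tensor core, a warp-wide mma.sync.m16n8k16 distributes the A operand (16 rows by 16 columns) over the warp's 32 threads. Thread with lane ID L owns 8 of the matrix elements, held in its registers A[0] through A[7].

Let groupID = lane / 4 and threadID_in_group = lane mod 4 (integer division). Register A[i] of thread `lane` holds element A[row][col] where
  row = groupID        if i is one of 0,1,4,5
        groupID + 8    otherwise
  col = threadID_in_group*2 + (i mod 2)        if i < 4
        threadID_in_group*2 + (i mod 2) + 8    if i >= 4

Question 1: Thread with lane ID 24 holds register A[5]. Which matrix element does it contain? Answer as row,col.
6,9

lane 24⇒24/4=6, 24 mod 4=0
i=5  r:6+0⇒6  c:2·0+1+8⇒9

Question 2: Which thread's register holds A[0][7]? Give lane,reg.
3,1

r=0⇒gr=0,Rb=0  c=7⇒Cb=0,th=3,odd=1
L=0*4+3=3  i=0*4+0*2+1=1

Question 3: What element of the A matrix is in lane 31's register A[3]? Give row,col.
15,7

lane 31: grp=7 (31/4), tig=3 (31%4)
i=3: r=7+8=15, c=3*2+1+0=7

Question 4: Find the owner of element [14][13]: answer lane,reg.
26,7

r=14→G=6,rhi=1  c=13→chi=1,T=2,p=1
L=6*4+2=26  i=1*4+1*2+1=7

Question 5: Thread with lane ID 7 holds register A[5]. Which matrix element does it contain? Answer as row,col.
1,15

7: g=1,t=3
[5] (1+0,3*2+1+8) = (1,15)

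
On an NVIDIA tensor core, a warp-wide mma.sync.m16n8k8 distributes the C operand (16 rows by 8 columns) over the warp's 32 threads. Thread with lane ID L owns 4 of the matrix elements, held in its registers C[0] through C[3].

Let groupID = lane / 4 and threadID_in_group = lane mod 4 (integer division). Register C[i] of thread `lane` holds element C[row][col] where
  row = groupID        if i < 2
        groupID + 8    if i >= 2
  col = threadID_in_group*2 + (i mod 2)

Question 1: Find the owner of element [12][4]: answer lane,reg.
18,2

r=12→G=4,rhi=1  c=4→T=2,p=0
L=4*4+2=18  i=1*2+0=2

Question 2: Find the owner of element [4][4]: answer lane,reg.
18,0

r=4→G=4,rhi=0  c=4→T=2,p=0
L=4*4+2=18  i=0*2+0=0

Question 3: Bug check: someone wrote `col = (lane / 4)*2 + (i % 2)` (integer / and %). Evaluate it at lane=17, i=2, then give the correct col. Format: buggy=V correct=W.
buggy=8 correct=2

`(lane / 4)*2 + (i % 2)`[17,2]⇒8
17: gr=4,th=1
[2] (4+8,1*2+0) = (12,2)
col: 8 vs 2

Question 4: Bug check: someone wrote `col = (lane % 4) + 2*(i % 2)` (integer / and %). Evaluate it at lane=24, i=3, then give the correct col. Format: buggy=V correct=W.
buggy=2 correct=1

`(lane % 4) + 2*(i % 2)`[24,3]→2
L=24→G=24>>2=6, T=24&3=0
[3]→row 6+8=14  col 0·2+1=1
col: 2 vs 1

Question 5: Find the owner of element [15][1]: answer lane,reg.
28,3

r=15⇒gr=7,Rb=1  c=1⇒th=0,odd=1
L=7*4+0=28  i=1*2+1=3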